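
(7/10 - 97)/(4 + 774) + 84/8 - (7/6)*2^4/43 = 9978103/1003620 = 9.94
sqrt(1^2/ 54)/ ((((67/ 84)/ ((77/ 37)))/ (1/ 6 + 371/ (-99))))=-34741 * sqrt(6)/ 66933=-1.27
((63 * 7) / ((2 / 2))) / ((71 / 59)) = 26019 / 71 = 366.46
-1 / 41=-0.02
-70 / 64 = -35 / 32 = -1.09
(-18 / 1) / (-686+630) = 9 / 28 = 0.32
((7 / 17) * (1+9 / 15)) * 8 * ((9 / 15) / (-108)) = -112 / 3825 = -0.03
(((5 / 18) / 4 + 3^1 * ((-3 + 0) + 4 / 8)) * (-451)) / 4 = 241285 / 288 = 837.80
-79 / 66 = -1.20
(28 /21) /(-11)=-4 /33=-0.12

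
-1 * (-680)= 680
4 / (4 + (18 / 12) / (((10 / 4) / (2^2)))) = 5 / 8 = 0.62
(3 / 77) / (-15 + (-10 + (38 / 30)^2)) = -675 / 405328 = -0.00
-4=-4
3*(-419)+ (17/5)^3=-152212/125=-1217.70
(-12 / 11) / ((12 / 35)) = -35 / 11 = -3.18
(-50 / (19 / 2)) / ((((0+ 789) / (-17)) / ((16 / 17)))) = 1600 / 14991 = 0.11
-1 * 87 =-87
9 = 9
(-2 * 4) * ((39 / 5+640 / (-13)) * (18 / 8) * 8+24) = 375312 / 65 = 5774.03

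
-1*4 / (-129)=4 / 129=0.03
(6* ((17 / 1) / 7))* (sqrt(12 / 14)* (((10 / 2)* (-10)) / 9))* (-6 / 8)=425* sqrt(42) / 49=56.21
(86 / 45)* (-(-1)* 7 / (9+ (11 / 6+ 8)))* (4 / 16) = 301 / 1695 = 0.18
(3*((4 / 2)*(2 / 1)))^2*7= 1008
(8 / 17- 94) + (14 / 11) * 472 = 94846 / 187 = 507.20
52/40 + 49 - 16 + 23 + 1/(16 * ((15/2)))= 57.31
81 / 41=1.98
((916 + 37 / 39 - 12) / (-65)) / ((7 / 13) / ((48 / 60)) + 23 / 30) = -141172 / 14599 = -9.67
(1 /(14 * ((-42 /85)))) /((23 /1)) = -85 /13524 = -0.01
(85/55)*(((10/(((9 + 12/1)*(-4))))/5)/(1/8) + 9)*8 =25160/231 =108.92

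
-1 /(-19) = 1 /19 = 0.05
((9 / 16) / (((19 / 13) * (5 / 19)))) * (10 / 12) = 39 / 32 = 1.22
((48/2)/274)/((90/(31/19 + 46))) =0.05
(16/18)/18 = 4/81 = 0.05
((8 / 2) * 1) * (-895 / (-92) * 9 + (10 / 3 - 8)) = 22877 / 69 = 331.55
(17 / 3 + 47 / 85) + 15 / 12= 7.47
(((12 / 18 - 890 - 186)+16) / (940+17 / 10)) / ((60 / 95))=-150955 / 84753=-1.78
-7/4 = -1.75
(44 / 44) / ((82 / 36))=0.44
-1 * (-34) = 34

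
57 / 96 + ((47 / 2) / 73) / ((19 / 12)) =35377 / 44384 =0.80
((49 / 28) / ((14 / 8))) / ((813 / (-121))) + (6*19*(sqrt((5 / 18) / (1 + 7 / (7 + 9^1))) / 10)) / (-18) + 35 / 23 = 25672 / 18699 - 19*sqrt(230) / 1035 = 1.09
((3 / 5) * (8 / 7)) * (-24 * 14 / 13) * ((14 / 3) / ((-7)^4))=-768 / 22295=-0.03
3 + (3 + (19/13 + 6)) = 175/13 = 13.46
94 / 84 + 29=1265 / 42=30.12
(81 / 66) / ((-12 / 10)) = -45 / 44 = -1.02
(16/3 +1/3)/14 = 17/42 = 0.40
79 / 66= 1.20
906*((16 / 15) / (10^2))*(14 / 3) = 16912 / 375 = 45.10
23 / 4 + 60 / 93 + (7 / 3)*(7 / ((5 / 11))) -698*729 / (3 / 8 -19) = 7583299879 / 277140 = 27362.70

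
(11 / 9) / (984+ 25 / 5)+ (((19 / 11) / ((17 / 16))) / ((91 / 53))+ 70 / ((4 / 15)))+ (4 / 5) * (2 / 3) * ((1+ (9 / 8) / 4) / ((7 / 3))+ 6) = 115523115727 / 432766620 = 266.94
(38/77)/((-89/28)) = -152/979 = -0.16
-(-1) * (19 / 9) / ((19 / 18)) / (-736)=-1 / 368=-0.00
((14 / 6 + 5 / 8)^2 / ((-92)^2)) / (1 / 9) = 5041 / 541696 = 0.01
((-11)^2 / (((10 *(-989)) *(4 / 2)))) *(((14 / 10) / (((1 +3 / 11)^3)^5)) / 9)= -0.00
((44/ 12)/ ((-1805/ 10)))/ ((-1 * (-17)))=-22/ 18411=-0.00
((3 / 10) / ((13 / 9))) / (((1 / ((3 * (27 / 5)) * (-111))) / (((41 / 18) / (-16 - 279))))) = 1105893 / 383500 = 2.88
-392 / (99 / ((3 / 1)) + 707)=-98 / 185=-0.53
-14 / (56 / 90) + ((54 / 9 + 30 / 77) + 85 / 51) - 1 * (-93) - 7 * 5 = 20123 / 462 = 43.56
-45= -45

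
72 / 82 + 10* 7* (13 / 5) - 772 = -24154 / 41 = -589.12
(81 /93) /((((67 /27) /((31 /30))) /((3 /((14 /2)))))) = 729 /4690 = 0.16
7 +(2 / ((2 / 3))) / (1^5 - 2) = 4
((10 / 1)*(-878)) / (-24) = 2195 / 6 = 365.83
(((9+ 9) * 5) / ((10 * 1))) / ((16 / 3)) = 27 / 16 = 1.69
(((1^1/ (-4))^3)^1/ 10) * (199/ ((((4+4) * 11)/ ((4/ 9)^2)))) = -199/ 285120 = -0.00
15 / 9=5 / 3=1.67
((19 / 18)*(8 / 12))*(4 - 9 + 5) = 0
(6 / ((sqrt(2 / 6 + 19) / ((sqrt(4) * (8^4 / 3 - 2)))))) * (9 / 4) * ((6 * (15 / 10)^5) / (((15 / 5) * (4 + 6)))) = 894483 * sqrt(174) / 928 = 12714.48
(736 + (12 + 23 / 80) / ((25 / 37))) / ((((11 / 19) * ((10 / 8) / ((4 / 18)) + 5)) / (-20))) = -57318098 / 23375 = -2452.11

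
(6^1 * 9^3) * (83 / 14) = 181521 / 7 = 25931.57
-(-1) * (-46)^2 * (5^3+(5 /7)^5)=4452064000 /16807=264893.44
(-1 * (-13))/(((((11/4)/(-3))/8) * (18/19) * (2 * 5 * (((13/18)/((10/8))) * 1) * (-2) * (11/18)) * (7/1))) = 2052/847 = 2.42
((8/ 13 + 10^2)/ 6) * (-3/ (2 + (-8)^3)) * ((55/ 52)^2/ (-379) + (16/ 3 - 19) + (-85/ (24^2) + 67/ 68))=-877232214839/ 693042068160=-1.27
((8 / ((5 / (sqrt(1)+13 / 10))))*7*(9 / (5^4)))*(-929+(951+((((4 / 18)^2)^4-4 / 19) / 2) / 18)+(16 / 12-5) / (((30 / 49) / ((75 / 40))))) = 204124669984109 / 51117981187500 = 3.99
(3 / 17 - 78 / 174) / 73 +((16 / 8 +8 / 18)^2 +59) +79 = 419692864 / 2915109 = 143.97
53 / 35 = 1.51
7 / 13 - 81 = -1046 / 13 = -80.46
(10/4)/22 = 5/44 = 0.11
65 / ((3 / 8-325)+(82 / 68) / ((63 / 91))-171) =-6120 / 46501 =-0.13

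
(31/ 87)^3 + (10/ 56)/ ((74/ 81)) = 328420667/ 1364418216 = 0.24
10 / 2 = 5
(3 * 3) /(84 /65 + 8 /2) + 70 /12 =7775 /1032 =7.53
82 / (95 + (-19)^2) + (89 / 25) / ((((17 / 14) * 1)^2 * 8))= 0.48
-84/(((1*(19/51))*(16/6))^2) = -491589/5776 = -85.11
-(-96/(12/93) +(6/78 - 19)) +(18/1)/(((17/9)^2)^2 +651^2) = 13789203860475/18074172233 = 762.92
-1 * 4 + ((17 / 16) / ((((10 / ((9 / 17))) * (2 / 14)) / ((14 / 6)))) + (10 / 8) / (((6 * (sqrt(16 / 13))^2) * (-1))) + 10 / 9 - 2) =-23843 / 5760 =-4.14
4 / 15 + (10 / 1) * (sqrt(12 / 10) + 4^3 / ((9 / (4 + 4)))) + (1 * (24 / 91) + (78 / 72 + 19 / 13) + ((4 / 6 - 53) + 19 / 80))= 2 * sqrt(30) + 34061773 / 65520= 530.82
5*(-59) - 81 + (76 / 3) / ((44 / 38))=-11686 / 33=-354.12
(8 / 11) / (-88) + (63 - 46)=16.99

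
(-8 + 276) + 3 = 271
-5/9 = -0.56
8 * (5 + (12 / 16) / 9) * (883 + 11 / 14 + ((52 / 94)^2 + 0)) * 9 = 5003480043 / 15463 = 323577.58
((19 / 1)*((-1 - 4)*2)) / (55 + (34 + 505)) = -95 / 297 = -0.32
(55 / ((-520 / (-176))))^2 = 58564 / 169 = 346.53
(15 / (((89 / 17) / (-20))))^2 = 26010000 / 7921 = 3283.68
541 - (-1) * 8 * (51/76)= 546.37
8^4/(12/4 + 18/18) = 1024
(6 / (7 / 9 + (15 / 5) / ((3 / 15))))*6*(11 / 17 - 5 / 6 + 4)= 10503 / 1207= 8.70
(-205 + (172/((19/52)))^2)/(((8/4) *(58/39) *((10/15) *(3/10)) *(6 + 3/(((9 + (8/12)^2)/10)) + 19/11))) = 2914324041915/85385164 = 34131.50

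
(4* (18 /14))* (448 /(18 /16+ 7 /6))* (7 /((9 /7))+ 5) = 577536 /55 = 10500.65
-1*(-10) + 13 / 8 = 93 / 8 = 11.62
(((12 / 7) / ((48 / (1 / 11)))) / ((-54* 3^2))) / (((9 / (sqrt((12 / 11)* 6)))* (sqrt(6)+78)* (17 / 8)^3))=-1664* sqrt(22) / 3073032463347+128* sqrt(33) / 9219097390041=-0.00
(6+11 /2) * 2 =23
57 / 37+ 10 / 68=2123 / 1258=1.69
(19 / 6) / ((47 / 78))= 247 / 47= 5.26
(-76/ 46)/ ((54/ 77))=-1463/ 621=-2.36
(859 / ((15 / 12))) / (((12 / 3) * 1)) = 859 / 5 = 171.80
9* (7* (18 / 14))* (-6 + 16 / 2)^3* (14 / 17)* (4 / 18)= 118.59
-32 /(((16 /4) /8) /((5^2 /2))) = -800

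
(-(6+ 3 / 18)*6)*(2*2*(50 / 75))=-296 / 3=-98.67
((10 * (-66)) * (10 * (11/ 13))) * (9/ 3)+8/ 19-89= -16842.43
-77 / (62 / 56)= -2156 / 31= -69.55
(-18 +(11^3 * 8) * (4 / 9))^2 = 22225986.42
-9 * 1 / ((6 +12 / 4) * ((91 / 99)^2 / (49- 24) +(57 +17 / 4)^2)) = -3920400 / 14707758121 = -0.00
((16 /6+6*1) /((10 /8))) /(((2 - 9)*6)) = -52 /315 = -0.17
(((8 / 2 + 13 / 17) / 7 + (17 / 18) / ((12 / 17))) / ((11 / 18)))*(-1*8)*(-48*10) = 1509440 / 119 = 12684.37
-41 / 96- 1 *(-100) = 9559 / 96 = 99.57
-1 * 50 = -50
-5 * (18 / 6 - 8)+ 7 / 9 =232 / 9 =25.78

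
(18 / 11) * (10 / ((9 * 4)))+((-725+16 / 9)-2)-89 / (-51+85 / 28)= -96116228 / 132957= -722.91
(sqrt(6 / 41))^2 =6 / 41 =0.15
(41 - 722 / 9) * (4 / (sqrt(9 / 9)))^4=-90368 / 9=-10040.89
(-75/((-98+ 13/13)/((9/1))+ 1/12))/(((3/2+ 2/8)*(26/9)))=9720/7007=1.39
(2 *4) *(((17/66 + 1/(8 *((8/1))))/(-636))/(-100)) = 577/16790400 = 0.00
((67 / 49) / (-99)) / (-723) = 67 / 3507273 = 0.00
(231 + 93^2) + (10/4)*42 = 8985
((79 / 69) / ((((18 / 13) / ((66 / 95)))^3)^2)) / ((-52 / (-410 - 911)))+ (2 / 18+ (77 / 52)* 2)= 6800292701681196541 / 1922744573897062500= 3.54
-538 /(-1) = 538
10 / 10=1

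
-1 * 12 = -12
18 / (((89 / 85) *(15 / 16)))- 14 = 386 / 89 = 4.34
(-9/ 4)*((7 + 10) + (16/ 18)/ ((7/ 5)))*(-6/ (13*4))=3333/ 728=4.58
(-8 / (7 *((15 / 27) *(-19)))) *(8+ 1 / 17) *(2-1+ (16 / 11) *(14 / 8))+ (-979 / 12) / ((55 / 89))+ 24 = -104.92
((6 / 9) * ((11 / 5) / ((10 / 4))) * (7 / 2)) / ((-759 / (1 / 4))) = -7 / 10350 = -0.00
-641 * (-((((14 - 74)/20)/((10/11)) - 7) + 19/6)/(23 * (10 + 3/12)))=-274348/14145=-19.40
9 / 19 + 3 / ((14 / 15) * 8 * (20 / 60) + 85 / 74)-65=-14660728 / 230147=-63.70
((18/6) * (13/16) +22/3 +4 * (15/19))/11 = 11791/10032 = 1.18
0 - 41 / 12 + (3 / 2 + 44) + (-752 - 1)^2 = 6804613 / 12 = 567051.08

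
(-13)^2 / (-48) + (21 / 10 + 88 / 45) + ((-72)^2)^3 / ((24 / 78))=65198984527949 / 144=452770725888.53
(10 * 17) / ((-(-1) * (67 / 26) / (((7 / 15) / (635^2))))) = 6188 / 81048225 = 0.00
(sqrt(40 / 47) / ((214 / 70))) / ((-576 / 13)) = -455 * sqrt(470) / 1448352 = -0.01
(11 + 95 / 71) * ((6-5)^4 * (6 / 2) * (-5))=-13140 / 71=-185.07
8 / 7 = 1.14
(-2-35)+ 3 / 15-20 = -284 / 5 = -56.80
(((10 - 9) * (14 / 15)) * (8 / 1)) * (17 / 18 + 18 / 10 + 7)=49112 / 675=72.76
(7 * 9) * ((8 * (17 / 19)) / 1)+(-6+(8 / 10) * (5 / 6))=25400 / 57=445.61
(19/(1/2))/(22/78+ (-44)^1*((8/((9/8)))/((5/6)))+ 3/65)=-1235/12192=-0.10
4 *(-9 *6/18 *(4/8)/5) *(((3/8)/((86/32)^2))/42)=-96/64715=-0.00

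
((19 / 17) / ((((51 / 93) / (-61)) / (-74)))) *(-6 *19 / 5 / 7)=-303097044 / 10115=-29965.11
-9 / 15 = -3 / 5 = -0.60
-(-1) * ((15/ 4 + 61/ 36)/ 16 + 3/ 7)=775/ 1008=0.77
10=10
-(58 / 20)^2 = -841 / 100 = -8.41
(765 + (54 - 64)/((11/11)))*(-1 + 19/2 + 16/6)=50585/6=8430.83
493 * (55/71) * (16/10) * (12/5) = 520608/355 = 1466.50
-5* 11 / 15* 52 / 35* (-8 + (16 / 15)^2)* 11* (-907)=-8811367136 / 23625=-372967.92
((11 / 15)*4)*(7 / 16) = 77 / 60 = 1.28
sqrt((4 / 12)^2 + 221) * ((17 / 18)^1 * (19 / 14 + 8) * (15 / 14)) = 11135 * sqrt(1990) / 3528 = 140.80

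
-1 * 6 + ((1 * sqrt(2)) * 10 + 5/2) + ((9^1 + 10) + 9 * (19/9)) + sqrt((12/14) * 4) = 2 * sqrt(42)/7 + 10 * sqrt(2) + 69/2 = 50.49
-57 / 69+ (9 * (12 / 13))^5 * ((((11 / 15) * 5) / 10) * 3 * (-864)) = -1605916850092163 / 42698695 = -37610443.37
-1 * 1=-1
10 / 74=5 / 37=0.14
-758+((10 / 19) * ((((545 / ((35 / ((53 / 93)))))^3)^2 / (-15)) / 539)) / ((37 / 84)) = -3420584825125376181864410 / 4120329822000065127531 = -830.17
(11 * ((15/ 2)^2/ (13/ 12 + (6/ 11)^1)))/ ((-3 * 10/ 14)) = -7623/ 43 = -177.28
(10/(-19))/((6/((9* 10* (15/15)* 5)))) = -750/19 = -39.47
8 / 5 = 1.60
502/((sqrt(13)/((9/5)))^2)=40662/325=125.11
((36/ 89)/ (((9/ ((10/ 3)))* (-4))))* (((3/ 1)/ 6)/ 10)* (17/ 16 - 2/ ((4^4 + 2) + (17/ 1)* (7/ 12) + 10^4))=-2094271/ 1052748960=-0.00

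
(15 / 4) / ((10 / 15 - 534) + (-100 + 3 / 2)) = -45 / 7582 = -0.01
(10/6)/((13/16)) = 80/39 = 2.05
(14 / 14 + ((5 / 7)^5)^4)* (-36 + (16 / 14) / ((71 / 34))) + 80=44.50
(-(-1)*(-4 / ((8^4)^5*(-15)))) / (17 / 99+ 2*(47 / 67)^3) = 9925179 / 36994260692681145450496000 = 0.00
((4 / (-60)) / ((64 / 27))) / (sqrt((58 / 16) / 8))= -9 * sqrt(29) / 1160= -0.04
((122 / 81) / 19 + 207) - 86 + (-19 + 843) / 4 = 503375 / 1539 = 327.08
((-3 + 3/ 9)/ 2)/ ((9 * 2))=-2/ 27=-0.07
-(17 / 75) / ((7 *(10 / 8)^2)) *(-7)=272 / 1875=0.15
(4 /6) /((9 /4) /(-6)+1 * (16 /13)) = 208 /267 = 0.78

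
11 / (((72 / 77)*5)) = 847 / 360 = 2.35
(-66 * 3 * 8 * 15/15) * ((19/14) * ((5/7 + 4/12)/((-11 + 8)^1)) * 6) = 4504.16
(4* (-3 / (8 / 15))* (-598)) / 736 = 585 / 32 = 18.28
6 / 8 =3 / 4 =0.75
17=17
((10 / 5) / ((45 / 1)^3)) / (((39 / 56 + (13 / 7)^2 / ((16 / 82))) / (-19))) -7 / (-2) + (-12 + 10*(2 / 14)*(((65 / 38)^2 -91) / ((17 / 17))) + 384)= 207037670727529 / 829212622875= 249.68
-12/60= -1/5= -0.20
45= 45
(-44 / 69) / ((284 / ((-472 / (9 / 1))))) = 5192 / 44091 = 0.12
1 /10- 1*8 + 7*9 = 551 /10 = 55.10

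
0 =0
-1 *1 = -1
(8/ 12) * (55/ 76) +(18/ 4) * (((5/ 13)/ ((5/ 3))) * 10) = 16105/ 1482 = 10.87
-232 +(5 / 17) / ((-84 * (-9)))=-2981659 / 12852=-232.00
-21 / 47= -0.45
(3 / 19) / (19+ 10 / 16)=24 / 2983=0.01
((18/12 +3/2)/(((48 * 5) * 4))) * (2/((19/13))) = 13/3040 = 0.00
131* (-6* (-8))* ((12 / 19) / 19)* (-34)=-7106.66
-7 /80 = -0.09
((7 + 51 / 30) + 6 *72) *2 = 4407 / 5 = 881.40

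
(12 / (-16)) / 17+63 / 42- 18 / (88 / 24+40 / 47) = -109521 / 43316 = -2.53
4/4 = 1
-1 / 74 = -0.01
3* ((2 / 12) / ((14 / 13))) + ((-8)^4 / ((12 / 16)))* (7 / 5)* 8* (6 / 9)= 51380809 / 1260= 40778.42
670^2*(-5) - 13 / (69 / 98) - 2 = -2244520.46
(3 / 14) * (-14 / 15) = -1 / 5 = -0.20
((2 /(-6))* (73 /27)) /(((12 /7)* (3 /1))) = -511 /2916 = -0.18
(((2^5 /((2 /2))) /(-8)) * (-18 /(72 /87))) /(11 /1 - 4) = 87 /7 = 12.43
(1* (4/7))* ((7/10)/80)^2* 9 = 63/160000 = 0.00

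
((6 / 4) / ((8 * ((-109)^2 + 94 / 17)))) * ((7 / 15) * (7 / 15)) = 833 / 242485200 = 0.00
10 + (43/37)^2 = 11.35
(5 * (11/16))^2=3025/256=11.82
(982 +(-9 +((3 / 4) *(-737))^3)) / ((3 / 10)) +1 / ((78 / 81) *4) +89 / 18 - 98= -2107649590933 / 3744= -562940595.87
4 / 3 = 1.33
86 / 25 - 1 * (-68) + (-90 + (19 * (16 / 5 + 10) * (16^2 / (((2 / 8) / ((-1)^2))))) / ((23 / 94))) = 603514448 / 575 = 1049590.34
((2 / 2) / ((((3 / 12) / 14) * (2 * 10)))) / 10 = 0.28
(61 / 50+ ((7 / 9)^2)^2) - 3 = -463879 / 328050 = -1.41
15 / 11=1.36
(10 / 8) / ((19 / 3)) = 15 / 76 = 0.20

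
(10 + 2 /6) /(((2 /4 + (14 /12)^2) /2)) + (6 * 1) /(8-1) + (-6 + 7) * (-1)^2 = 12.96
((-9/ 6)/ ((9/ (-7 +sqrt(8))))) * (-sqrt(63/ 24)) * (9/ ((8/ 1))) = -21 * sqrt(42)/ 64 +3 * sqrt(21)/ 16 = -1.27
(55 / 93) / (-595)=-11 / 11067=-0.00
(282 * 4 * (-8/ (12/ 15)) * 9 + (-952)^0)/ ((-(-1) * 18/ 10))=-507595/ 9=-56399.44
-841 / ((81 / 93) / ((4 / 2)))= -1931.19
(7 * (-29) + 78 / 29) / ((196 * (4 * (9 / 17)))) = -98753 / 204624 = -0.48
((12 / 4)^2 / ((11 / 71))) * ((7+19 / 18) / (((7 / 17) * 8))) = 175015 / 1232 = 142.06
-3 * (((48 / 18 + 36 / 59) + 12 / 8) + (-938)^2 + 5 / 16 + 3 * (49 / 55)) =-137045710459 / 51920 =-2639555.29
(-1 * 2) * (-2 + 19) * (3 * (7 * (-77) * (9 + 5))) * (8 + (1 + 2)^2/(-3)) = 3848460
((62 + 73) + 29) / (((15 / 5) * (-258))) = -82 / 387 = -0.21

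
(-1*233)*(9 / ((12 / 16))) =-2796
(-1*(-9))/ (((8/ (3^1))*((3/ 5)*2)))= 45/ 16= 2.81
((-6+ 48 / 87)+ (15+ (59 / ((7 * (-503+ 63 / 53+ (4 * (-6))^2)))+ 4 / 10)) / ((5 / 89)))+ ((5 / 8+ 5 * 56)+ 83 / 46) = 507725952933 / 917925400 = 553.12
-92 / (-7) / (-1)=-92 / 7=-13.14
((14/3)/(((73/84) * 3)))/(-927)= -0.00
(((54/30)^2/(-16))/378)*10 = -3/560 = -0.01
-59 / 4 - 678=-2771 / 4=-692.75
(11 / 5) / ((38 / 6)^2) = 99 / 1805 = 0.05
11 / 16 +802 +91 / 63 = 115795 / 144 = 804.13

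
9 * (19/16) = 171/16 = 10.69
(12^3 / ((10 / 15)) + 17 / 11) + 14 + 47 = 29200 / 11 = 2654.55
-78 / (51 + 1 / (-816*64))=-4073472 / 2663423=-1.53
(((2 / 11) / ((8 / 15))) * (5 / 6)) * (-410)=-5125 / 44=-116.48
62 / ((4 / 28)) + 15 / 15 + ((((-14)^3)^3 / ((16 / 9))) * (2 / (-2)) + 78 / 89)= 1034343693417 / 89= 11621839251.88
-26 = -26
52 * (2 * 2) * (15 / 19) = 3120 / 19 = 164.21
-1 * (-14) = 14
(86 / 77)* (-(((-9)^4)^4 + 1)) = -159359736241258412 / 77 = -2069606964172187.17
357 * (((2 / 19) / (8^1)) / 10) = 357 / 760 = 0.47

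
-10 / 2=-5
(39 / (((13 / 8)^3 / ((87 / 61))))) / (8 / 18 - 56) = -300672 / 1288625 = -0.23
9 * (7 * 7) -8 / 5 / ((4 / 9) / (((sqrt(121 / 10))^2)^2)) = -21519 / 250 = -86.08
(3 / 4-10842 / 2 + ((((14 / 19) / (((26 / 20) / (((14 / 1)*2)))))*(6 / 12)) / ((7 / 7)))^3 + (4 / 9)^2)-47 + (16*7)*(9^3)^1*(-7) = -576503.39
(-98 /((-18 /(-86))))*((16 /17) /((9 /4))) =-269696 /1377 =-195.86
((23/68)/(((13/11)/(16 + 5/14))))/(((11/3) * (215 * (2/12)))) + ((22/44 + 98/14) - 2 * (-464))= 1244655313/1330420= 935.54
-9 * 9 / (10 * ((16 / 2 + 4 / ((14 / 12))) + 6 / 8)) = -1134 / 1705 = -0.67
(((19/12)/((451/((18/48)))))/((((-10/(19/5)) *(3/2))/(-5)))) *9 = 1083/72160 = 0.02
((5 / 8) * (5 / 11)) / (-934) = -25 / 82192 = -0.00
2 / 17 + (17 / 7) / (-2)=-261 / 238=-1.10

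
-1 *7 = -7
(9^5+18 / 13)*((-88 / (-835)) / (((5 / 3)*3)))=13510728 / 10855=1244.65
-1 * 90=-90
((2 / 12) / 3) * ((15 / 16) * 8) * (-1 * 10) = -25 / 6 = -4.17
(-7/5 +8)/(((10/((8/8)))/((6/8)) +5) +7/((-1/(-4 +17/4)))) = 396/995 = 0.40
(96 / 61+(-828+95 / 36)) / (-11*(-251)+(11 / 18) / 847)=-139295849 / 466863134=-0.30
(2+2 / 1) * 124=496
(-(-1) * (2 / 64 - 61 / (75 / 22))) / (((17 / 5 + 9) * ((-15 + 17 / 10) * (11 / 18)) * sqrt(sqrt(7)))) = 128607 * 7^(3 / 4) / 5079536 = 0.11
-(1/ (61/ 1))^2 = -1/ 3721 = -0.00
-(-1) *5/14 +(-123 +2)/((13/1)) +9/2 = -405/91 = -4.45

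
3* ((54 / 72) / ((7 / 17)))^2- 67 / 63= 62723 / 7056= 8.89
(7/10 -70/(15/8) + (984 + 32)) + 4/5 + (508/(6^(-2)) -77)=115147/6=19191.17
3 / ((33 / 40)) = 40 / 11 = 3.64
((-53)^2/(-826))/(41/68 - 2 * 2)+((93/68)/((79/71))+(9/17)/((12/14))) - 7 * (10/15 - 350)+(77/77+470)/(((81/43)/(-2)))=1948.11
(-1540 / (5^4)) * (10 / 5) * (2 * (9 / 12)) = -924 / 125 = -7.39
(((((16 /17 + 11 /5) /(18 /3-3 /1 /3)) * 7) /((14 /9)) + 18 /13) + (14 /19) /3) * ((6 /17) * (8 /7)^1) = 22459384 /12492025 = 1.80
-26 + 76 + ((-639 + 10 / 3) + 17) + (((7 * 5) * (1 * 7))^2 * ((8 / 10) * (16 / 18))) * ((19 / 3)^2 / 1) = 138635698 / 81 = 1711551.83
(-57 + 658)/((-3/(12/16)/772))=-115993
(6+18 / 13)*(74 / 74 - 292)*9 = -251424 / 13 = -19340.31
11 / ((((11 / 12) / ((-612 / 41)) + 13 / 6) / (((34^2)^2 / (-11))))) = -9814051584 / 15461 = -634761.76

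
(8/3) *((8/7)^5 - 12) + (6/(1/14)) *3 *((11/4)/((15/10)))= 21943174/50421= 435.20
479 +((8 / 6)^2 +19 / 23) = 481.60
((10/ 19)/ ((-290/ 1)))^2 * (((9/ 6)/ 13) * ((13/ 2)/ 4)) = 3/ 4857616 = 0.00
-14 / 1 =-14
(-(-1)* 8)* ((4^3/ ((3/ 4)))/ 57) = 2048/ 171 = 11.98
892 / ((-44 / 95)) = -21185 / 11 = -1925.91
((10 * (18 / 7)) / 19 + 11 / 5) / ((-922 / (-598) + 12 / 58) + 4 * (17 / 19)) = 20489573 / 30720375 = 0.67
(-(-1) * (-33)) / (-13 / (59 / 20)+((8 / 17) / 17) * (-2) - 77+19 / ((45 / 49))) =25320735 / 46631014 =0.54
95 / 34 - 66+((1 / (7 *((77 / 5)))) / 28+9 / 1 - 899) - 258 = -310751741 / 256564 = -1211.21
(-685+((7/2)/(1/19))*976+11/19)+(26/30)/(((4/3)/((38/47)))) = 573485533/8930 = 64220.10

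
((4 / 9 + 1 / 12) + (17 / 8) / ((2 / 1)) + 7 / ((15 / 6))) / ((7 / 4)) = 3161 / 1260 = 2.51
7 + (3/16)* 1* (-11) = 79/16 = 4.94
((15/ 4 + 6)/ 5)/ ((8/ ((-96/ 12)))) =-39/ 20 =-1.95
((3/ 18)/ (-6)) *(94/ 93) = -0.03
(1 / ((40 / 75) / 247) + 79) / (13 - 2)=4337 / 88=49.28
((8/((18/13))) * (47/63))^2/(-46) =-2986568/7394247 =-0.40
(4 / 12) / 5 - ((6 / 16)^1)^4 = 2881 / 61440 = 0.05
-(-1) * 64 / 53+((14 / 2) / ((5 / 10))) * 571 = 423746 / 53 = 7995.21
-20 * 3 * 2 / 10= -12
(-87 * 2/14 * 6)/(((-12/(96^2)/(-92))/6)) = -31613513.14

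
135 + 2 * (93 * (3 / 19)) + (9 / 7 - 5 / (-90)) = 396709 / 2394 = 165.71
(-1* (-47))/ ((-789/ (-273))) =4277/ 263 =16.26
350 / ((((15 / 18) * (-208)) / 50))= -2625 / 26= -100.96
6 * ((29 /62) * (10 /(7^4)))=0.01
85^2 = 7225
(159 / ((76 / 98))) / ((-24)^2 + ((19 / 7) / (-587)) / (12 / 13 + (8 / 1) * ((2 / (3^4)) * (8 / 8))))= 6295933070 / 17687639049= 0.36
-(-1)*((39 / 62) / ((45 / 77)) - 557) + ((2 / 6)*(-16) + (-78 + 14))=-581489 / 930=-625.26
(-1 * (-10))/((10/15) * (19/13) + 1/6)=780/89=8.76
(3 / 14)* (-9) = -27 / 14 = -1.93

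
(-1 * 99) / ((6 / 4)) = -66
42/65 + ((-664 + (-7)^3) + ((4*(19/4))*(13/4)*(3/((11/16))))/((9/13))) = -617.14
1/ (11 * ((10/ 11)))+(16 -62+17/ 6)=-646/ 15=-43.07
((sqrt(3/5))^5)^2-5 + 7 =6493/3125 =2.08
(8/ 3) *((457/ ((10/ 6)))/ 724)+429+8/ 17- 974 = -8362047/ 15385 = -543.52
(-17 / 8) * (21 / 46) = -357 / 368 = -0.97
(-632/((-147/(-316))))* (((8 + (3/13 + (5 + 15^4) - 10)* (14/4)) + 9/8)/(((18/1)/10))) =-2300022316660/17199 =-133730002.71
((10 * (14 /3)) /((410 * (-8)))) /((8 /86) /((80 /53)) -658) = 1505 /69596721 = 0.00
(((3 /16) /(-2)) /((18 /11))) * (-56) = 77 /24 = 3.21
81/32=2.53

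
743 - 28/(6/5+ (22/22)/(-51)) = 719.28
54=54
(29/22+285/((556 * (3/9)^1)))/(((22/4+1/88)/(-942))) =-32907828/67415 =-488.14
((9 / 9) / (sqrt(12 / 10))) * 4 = 2 * sqrt(30) / 3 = 3.65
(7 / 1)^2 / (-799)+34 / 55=24471 / 43945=0.56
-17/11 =-1.55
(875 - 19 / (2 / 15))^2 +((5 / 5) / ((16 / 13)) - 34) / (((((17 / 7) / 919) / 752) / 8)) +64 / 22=-56111683861 / 748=-75015620.14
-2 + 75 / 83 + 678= 56183 / 83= 676.90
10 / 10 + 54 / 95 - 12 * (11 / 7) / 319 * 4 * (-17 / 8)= 39937 / 19285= 2.07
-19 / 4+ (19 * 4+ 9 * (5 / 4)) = 165 / 2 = 82.50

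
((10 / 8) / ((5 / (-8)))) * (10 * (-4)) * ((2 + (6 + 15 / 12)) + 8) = 1380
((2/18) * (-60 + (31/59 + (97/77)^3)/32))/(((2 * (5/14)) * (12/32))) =-5164805801/207787734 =-24.86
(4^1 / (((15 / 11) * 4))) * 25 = 55 / 3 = 18.33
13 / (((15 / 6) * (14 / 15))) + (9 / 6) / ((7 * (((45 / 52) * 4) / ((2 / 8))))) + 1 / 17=80621 / 14280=5.65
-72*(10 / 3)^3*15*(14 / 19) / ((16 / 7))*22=-5390000 / 19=-283684.21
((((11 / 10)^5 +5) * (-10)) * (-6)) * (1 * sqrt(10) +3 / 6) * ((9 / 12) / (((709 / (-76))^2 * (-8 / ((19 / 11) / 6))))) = -13602446427 * sqrt(10) / 110589820000 - 13602446427 / 221179640000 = -0.45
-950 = -950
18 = 18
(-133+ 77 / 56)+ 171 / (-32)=-4383 / 32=-136.97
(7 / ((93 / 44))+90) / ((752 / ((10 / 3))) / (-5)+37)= -216950 / 18879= -11.49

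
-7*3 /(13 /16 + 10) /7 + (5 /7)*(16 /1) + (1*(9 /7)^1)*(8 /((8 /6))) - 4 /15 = 337846 /18165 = 18.60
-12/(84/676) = -676/7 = -96.57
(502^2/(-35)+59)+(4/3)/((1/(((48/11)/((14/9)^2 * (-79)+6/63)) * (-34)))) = -148901312583/20854295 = -7140.08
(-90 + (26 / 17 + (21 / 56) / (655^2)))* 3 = -15486086247 / 58347400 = -265.41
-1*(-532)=532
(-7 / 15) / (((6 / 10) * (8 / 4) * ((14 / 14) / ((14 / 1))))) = -49 / 9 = -5.44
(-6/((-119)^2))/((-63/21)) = 2/14161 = 0.00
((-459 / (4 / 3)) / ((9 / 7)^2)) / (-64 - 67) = 833 / 524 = 1.59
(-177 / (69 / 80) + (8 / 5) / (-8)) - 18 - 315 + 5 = -533.42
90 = 90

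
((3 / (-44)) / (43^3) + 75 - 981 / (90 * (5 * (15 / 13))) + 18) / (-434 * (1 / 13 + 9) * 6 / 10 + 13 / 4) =-1553824209041 / 40254527274225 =-0.04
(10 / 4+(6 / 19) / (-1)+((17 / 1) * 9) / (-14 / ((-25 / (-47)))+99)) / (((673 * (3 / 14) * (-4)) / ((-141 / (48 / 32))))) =97436969 / 139403874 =0.70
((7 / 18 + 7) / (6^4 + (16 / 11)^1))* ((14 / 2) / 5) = 10241 / 1284480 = 0.01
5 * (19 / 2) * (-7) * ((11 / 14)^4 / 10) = -278179 / 21952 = -12.67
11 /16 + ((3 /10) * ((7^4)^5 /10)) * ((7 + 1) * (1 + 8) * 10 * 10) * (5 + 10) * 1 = 4136431084868206131851 /16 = 258526942804262883240.69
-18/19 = -0.95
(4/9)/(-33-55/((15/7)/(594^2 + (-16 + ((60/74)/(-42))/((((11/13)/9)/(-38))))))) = -0.00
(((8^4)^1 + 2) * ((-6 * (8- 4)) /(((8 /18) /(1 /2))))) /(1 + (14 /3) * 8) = -331938 /115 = -2886.42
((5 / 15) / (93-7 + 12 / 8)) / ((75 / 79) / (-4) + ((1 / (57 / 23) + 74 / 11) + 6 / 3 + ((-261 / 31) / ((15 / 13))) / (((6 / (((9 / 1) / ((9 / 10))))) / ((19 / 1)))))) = -4094728 / 238804158425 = -0.00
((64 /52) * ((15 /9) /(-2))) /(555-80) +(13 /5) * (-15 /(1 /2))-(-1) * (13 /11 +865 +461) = 50910317 /40755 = 1249.18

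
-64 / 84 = -16 / 21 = -0.76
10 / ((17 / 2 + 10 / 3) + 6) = 60 / 107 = 0.56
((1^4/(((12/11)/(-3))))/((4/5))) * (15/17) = -825/272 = -3.03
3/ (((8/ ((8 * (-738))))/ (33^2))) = -2411046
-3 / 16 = -0.19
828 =828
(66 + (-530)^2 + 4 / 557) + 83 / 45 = 7042459201 / 25065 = 280967.85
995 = 995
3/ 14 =0.21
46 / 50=23 / 25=0.92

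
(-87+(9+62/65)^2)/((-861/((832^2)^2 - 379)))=-1164484251137338/173225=-6722379859.36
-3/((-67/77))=231/67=3.45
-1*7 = -7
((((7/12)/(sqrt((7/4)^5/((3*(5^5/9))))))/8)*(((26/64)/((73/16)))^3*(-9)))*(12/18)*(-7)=54925*sqrt(105)/32677428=0.02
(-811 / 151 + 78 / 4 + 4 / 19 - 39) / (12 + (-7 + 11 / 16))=-1132008 / 261079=-4.34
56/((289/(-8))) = -448/289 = -1.55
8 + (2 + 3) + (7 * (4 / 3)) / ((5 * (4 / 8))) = 251 / 15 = 16.73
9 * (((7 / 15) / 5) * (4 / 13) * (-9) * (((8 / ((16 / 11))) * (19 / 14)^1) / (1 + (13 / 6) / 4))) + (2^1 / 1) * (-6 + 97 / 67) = -16409194 / 805675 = -20.37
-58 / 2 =-29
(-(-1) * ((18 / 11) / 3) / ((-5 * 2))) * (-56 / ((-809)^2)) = 168 / 35996455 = 0.00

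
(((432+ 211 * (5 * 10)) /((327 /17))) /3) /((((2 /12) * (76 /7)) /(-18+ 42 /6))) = -378301 /327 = -1156.88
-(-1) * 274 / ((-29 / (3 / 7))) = -822 / 203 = -4.05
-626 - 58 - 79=-763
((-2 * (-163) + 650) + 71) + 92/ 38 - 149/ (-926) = 18466345/ 17594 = 1049.58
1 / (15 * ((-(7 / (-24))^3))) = 4608 / 1715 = 2.69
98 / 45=2.18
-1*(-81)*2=162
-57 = -57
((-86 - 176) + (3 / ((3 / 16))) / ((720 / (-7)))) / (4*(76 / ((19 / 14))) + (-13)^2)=-11797 / 17685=-0.67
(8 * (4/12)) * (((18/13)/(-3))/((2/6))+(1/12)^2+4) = 4909/702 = 6.99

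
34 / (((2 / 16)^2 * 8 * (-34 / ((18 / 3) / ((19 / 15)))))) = -720 / 19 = -37.89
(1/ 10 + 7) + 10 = 171/ 10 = 17.10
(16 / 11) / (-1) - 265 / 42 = -3587 / 462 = -7.76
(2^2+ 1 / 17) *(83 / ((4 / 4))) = 5727 / 17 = 336.88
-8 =-8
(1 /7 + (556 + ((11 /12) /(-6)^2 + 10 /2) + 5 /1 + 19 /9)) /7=1718477 /21168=81.18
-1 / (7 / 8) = -8 / 7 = -1.14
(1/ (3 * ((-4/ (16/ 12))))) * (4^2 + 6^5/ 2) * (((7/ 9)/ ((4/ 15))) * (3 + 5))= -273280/ 27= -10121.48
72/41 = 1.76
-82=-82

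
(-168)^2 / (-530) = -14112 / 265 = -53.25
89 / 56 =1.59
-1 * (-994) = 994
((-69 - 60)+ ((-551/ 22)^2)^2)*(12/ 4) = 276430044531/ 234256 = 1180034.00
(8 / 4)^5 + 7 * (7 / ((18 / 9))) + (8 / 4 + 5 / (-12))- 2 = 673 / 12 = 56.08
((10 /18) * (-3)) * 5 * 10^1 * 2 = -500 /3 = -166.67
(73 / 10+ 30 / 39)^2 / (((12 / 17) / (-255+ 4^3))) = -3573002047 / 202800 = -17618.35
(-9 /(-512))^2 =0.00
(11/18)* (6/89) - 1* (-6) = 1613/267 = 6.04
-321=-321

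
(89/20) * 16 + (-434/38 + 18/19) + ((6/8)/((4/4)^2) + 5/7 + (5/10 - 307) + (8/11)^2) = -78463183/321860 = -243.78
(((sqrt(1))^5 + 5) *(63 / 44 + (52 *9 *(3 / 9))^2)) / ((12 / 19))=20346093 / 88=231205.60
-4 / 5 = -0.80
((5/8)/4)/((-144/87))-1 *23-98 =-186001/1536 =-121.09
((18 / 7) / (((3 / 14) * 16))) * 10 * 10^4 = 75000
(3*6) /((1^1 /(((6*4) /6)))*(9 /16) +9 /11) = 1408 /75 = 18.77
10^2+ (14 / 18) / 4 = 3607 / 36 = 100.19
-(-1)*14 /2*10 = 70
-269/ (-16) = 269/ 16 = 16.81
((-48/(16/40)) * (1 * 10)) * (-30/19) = 36000/19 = 1894.74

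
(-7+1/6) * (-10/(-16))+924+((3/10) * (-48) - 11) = 214639/240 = 894.33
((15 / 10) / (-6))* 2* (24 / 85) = -12 / 85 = -0.14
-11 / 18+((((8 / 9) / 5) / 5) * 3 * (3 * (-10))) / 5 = -563 / 450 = -1.25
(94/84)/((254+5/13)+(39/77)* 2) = 6721/1533918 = 0.00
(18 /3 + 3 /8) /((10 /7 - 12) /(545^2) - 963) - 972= -15569567815749 /16017964792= -972.01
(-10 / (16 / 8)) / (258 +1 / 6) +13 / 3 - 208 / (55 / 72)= -68490887 / 255585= -267.98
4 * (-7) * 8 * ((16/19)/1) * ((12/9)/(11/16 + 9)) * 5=-229376/1767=-129.81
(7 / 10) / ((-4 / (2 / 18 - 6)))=371 / 360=1.03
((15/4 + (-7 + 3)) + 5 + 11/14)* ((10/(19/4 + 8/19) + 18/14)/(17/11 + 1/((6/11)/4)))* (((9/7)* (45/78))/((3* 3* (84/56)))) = 75505925/684599188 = 0.11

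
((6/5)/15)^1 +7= 177/25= 7.08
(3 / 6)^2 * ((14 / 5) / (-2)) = -7 / 20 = -0.35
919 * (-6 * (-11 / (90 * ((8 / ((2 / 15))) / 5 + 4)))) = 10109 / 240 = 42.12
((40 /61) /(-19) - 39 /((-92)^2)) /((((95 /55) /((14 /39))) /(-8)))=29549597 /454315251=0.07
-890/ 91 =-9.78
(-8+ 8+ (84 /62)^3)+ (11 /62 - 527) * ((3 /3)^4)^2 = -31240967 /59582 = -524.34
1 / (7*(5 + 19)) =1 / 168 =0.01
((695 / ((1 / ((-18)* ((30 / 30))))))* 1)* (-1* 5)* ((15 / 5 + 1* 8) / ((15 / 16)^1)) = 733920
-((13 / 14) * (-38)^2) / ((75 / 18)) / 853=-0.38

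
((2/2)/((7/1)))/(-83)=-0.00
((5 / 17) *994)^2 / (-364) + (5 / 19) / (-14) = -234677335 / 999362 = -234.83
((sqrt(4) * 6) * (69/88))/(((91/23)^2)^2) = 57927087/1508649142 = 0.04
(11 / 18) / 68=11 / 1224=0.01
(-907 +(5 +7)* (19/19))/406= -895/406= -2.20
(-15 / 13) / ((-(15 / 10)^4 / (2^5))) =2560 / 351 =7.29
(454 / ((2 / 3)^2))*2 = 2043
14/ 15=0.93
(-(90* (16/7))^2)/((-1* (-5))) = -414720/49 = -8463.67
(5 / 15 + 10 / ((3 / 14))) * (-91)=-4277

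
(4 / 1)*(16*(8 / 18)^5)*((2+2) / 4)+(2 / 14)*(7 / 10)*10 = 124585 / 59049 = 2.11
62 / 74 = 31 / 37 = 0.84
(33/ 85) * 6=198/ 85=2.33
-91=-91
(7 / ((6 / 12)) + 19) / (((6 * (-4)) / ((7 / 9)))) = -77 / 72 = -1.07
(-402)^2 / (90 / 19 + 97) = 3070476 / 1933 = 1588.45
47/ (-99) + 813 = 80440/ 99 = 812.53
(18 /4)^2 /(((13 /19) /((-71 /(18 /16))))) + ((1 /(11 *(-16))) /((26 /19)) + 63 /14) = -1863.35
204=204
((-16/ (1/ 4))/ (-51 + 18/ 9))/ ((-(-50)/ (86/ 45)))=2752/ 55125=0.05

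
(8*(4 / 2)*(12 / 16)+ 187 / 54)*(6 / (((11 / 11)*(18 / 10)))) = 4175 / 81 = 51.54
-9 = -9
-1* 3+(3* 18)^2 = 2913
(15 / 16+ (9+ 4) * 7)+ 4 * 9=2047 / 16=127.94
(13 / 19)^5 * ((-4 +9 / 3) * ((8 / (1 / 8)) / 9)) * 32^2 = -1091.91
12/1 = 12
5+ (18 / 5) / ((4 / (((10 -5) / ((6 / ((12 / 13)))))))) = 74 / 13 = 5.69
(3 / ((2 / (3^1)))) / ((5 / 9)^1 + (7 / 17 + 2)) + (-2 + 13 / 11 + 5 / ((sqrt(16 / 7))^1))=6975 / 9988 + 5 * sqrt(7) / 4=4.01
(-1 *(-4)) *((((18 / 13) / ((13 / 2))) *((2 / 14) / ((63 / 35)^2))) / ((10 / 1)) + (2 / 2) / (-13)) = -3236 / 10647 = -0.30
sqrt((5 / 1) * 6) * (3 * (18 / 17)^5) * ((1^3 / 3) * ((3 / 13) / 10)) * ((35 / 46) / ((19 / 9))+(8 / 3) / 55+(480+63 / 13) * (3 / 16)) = 80871503501637 * sqrt(30) / 28836692230775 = 15.36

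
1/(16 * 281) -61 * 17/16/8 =-291389/35968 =-8.10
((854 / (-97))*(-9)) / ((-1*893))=-7686 / 86621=-0.09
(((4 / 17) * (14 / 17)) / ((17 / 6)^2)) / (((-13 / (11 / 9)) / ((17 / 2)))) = -1232 / 63869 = -0.02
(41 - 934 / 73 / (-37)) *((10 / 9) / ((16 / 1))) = 186125 / 64824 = 2.87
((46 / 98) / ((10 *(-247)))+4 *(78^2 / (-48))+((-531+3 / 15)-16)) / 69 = -127541437 / 8351070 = -15.27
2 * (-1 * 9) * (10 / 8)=-45 / 2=-22.50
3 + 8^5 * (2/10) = 32783/5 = 6556.60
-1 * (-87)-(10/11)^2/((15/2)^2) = 94727/1089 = 86.99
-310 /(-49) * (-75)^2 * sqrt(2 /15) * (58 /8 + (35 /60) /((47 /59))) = 43613125 * sqrt(30) /2303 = 103725.11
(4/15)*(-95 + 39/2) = -302/15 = -20.13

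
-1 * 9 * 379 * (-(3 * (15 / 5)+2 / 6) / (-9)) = -3537.33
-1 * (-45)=45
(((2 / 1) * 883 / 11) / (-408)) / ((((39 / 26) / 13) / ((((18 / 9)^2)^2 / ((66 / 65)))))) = -2984540 / 55539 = -53.74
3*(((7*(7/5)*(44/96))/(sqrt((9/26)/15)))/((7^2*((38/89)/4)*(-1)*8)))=-2.12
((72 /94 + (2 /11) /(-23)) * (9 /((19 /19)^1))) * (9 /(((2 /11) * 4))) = 365067 /4324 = 84.43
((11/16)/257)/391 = 11/1607792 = 0.00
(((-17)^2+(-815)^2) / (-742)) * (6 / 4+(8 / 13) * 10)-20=-1251171 / 182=-6874.57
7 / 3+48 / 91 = 781 / 273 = 2.86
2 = 2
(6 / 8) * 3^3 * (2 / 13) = 81 / 26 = 3.12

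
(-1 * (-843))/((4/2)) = 843/2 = 421.50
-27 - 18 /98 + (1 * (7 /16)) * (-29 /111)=-2375579 /87024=-27.30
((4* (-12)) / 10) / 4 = -6 / 5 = -1.20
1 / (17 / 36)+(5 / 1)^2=27.12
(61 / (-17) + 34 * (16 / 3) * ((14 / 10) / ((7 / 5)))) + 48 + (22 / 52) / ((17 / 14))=149900 / 663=226.09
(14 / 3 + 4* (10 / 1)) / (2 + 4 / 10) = 335 / 18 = 18.61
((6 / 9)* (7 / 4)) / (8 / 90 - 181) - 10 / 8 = -5845 / 4652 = -1.26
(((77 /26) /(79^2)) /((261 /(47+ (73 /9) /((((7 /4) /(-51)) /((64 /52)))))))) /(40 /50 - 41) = 0.00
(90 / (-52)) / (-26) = 45 / 676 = 0.07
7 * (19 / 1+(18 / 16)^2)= 9079 / 64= 141.86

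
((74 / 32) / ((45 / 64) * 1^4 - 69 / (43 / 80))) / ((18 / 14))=-0.01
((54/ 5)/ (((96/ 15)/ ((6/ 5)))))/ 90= 9/ 400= 0.02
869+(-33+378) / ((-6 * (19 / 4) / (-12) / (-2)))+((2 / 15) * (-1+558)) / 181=29861731 / 51585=578.88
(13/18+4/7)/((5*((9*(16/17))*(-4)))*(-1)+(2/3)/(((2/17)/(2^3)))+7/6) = 2771/462483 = 0.01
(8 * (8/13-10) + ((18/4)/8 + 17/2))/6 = -4577/416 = -11.00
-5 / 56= -0.09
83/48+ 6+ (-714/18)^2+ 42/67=15261211/9648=1581.80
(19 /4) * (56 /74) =133 /37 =3.59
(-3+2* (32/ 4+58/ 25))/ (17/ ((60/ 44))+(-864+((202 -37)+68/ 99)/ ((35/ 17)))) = -0.02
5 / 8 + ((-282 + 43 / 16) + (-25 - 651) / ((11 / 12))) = -178841 / 176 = -1016.14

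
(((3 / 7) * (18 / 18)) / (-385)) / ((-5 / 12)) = 36 / 13475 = 0.00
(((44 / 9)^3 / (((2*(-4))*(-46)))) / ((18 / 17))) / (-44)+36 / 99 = 1184597 / 3319866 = 0.36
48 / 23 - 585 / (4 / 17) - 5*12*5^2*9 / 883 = -2499.45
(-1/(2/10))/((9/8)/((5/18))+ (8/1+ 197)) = -100/4181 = -0.02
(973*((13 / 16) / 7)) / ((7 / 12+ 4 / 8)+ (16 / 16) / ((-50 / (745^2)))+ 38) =-5421 / 530948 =-0.01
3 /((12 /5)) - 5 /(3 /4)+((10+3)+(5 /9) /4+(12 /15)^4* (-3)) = 6.49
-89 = -89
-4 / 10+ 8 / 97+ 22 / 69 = 0.00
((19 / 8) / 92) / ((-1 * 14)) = -19 / 10304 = -0.00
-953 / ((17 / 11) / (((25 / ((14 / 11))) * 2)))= -2882825 / 119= -24225.42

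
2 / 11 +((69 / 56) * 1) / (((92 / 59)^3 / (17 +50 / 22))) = 3054839 / 473984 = 6.45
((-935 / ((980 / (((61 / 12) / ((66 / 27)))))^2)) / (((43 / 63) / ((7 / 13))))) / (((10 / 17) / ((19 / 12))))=-551664297 / 61706444800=-0.01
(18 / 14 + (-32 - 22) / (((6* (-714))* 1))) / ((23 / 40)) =6180 / 2737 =2.26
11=11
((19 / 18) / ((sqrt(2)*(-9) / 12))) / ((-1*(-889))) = -19*sqrt(2) / 24003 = -0.00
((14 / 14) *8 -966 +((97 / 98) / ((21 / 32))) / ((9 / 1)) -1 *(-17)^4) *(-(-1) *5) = -3911792335 / 9261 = -422394.16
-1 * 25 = -25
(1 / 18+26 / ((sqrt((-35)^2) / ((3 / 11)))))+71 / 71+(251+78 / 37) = 65222053 / 256410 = 254.37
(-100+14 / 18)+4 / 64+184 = 12217 / 144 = 84.84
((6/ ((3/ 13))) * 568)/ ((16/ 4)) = 3692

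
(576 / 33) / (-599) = -192 / 6589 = -0.03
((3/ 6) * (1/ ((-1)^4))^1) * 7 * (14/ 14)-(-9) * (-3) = -47/ 2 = -23.50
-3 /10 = -0.30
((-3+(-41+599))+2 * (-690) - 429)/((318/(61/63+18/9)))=-39083/3339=-11.71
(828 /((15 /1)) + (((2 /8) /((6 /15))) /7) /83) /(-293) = -1282873 /6809320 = -0.19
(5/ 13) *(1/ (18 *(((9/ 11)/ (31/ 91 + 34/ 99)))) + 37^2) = 908211725/ 1724814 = 526.56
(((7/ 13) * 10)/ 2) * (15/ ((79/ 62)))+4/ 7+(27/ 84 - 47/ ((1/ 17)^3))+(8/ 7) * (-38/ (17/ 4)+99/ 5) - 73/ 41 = -3305190915359/ 14316380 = -230867.78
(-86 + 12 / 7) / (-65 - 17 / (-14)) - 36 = -34.68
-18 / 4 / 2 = -9 / 4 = -2.25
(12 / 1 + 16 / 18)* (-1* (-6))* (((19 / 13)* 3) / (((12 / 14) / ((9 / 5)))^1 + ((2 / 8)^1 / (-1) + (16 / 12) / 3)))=1110816 / 2197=505.61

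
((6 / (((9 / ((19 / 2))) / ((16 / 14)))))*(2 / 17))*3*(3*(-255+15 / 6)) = -230280 / 119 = -1935.13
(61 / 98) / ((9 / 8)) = 244 / 441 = 0.55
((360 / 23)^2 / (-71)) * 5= -648000 / 37559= -17.25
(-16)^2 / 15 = 256 / 15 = 17.07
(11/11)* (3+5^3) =128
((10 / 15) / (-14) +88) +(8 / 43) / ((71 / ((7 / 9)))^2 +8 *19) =33020797981 / 375439407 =87.95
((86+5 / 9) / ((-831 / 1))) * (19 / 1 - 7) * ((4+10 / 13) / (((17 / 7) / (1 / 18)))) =-676172 / 4958577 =-0.14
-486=-486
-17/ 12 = -1.42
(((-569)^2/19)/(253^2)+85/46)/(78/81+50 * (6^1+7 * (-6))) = -138835809/118148580308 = -0.00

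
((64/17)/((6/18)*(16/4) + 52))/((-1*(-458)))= 0.00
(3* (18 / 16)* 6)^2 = 6561 / 16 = 410.06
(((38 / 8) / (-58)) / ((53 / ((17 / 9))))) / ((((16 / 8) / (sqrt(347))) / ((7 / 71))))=-2261 * sqrt(347) / 15714288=-0.00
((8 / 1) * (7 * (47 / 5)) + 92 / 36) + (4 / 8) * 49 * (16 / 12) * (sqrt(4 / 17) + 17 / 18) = 196 * sqrt(17) / 51 + 75574 / 135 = 575.65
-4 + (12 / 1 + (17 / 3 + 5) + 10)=86 / 3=28.67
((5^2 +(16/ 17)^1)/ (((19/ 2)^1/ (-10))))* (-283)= 2496060/ 323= 7727.74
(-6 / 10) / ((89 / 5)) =-3 / 89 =-0.03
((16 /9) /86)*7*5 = 0.72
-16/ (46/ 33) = -264/ 23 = -11.48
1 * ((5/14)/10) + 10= 281/28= 10.04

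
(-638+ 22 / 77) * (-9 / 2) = 20088 / 7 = 2869.71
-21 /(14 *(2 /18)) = -27 /2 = -13.50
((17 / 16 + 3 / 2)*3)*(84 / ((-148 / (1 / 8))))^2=0.04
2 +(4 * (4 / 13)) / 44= 290 / 143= 2.03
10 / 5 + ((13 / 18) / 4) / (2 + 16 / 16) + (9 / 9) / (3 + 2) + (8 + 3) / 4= 5.01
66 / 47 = 1.40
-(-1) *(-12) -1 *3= -15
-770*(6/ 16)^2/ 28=-495/ 128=-3.87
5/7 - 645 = -4510/7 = -644.29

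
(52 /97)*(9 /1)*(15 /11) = 7020 /1067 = 6.58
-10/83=-0.12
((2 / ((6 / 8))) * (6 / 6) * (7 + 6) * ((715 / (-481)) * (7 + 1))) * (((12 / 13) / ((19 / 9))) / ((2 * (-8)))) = 7920 / 703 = 11.27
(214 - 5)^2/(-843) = -43681/843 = -51.82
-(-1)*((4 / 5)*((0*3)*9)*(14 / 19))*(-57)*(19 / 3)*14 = 0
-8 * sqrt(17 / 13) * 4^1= -32 * sqrt(221) / 13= -36.59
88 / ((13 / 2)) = 176 / 13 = 13.54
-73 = -73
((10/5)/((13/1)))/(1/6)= 12/13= 0.92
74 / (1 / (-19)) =-1406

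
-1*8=-8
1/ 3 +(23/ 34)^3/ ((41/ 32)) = 347437/ 604299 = 0.57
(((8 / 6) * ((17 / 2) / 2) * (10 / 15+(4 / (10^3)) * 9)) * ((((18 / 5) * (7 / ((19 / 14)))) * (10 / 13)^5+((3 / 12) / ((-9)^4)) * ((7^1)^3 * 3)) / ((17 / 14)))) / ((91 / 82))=14.89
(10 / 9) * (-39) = -130 / 3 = -43.33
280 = 280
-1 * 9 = -9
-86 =-86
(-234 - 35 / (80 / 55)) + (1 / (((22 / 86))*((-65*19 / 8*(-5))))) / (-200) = -7011558813 / 27170000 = -258.06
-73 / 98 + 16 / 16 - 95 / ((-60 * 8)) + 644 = 3031507 / 4704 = 644.45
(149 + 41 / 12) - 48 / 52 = 151.49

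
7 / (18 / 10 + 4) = 1.21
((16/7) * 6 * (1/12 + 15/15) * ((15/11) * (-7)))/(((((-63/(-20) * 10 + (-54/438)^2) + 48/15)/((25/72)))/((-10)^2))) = -8659625000/61049109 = -141.85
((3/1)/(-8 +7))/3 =-1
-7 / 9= -0.78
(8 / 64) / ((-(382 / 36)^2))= -81 / 72962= -0.00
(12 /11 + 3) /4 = 45 /44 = 1.02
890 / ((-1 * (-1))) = 890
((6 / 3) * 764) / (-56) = -191 / 7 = -27.29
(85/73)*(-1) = -85/73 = -1.16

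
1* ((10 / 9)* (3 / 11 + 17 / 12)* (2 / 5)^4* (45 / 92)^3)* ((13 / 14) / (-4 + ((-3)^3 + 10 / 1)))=-26091 / 104928208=-0.00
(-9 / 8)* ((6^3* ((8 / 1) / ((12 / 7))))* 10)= -11340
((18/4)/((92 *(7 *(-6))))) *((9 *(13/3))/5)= -117/12880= -0.01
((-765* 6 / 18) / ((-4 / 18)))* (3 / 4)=6885 / 8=860.62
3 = 3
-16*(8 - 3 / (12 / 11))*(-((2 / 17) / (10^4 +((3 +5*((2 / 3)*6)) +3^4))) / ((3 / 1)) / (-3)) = -7 / 64413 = -0.00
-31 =-31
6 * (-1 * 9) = -54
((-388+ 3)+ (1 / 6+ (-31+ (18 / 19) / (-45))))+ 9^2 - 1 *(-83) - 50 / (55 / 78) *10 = -6025127 / 6270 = -960.95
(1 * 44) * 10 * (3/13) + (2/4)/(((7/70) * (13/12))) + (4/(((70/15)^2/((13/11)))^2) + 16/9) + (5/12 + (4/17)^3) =18098044034618/166997571741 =108.37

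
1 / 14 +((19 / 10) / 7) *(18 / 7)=377 / 490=0.77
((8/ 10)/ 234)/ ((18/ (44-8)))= 4/ 585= 0.01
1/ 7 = 0.14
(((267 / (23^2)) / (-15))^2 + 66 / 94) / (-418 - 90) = -0.00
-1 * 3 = -3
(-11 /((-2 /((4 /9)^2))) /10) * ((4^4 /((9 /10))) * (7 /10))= 78848 /3645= 21.63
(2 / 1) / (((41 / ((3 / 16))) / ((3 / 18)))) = 1 / 656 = 0.00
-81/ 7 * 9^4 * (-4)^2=-8503056/ 7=-1214722.29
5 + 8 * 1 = 13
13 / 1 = 13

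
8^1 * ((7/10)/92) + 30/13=3541/1495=2.37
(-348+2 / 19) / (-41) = 6610 / 779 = 8.49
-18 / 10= -9 / 5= -1.80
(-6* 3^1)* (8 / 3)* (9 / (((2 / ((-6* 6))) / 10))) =77760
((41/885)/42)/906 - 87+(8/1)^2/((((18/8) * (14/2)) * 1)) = -2792971459/33676020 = -82.94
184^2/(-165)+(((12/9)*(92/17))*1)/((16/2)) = -573022/2805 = -204.29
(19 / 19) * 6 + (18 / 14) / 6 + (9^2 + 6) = 93.21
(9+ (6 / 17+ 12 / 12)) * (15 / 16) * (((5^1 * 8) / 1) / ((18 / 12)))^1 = 4400 / 17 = 258.82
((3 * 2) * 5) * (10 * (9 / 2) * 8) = 10800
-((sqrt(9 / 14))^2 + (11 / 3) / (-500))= -6673 / 10500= -0.64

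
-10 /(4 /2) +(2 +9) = 6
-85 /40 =-17 /8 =-2.12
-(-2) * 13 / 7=26 / 7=3.71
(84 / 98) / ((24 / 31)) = 31 / 28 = 1.11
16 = 16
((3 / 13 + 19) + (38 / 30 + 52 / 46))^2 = 9409194001 / 20115225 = 467.76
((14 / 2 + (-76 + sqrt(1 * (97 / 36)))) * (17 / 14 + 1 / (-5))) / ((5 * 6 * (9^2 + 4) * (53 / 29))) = -47357 / 3153500 + 2059 * sqrt(97) / 56763000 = -0.01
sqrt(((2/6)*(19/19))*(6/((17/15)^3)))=15*sqrt(510)/289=1.17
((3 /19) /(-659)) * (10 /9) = -0.00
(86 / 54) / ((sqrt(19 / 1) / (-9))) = -43 * sqrt(19) / 57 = -3.29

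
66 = 66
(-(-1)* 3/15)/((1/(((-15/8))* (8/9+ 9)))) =-89/24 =-3.71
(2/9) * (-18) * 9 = -36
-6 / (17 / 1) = -0.35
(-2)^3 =-8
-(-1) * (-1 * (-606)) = 606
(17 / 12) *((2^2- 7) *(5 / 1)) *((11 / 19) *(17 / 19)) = -15895 / 1444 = -11.01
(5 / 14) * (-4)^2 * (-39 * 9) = -14040 / 7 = -2005.71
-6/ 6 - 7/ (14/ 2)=-2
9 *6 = 54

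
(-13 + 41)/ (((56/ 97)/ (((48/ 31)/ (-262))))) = -1164/ 4061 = -0.29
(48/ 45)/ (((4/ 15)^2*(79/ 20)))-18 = -1122/ 79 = -14.20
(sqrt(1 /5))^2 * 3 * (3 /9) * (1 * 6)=6 /5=1.20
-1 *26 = -26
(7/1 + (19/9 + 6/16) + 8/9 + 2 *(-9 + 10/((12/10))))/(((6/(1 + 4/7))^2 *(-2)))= -3751/12096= -0.31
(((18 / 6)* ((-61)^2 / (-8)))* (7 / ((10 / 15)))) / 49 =-33489 / 112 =-299.01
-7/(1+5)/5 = -7/30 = -0.23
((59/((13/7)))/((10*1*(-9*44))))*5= -413/10296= -0.04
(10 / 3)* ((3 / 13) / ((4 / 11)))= 55 / 26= 2.12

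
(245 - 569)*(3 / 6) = -162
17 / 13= 1.31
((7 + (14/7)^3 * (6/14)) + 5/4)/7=327/196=1.67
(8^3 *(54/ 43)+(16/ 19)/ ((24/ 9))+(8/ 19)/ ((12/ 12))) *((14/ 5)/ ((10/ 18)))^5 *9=150317646357686976/ 7978515625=18840302.31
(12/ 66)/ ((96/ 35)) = 35/ 528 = 0.07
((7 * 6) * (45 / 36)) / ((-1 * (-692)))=105 / 1384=0.08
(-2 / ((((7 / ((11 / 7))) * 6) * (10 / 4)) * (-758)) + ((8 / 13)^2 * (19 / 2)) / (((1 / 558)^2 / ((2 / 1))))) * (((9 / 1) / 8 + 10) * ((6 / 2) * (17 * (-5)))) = -159575954155581947 / 25107992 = -6355584076.80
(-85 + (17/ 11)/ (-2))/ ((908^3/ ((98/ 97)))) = -92463/ 798770403904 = -0.00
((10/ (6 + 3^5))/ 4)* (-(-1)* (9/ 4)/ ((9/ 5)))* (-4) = -25/ 498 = -0.05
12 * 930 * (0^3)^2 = 0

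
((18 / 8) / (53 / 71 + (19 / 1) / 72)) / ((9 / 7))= 8946 / 5165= 1.73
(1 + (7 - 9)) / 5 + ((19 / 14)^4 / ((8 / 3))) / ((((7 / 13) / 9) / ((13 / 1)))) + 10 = 286.22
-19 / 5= -3.80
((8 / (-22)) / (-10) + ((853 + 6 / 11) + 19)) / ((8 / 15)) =17997 / 11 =1636.09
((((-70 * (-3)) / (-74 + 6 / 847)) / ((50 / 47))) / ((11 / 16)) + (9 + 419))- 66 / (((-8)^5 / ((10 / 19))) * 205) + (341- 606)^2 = 8829939562519713 / 124983009280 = 70649.12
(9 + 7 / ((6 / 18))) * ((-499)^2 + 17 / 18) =22410175 / 3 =7470058.33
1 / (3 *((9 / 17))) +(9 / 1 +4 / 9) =10.07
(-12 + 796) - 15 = 769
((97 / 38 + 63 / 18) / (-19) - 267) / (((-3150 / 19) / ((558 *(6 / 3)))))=854732 / 475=1799.44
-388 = -388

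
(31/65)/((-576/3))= -31/12480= -0.00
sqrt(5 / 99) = 0.22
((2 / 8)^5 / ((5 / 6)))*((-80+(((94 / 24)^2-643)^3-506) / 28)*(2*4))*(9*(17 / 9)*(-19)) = 238488588036836173 / 8918138880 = 26741968.39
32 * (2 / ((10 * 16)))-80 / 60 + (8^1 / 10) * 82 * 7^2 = 48202 / 15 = 3213.47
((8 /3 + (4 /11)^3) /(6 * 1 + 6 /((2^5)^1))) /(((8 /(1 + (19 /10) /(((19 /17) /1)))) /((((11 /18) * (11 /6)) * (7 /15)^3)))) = 185906 /11026125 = 0.02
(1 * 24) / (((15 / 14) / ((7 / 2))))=78.40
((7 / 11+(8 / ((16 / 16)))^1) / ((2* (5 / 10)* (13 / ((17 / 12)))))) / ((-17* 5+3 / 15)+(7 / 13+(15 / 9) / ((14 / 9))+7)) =-56525 / 4575978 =-0.01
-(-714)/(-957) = -238/319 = -0.75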